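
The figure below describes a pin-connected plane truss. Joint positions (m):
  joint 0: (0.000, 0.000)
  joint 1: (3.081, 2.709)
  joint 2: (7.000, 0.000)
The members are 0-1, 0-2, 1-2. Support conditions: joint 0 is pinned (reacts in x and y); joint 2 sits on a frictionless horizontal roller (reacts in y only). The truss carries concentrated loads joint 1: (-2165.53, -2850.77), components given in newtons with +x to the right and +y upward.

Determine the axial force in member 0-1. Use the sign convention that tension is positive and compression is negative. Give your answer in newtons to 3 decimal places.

-3686.249

N=3 nodes, M=3 members, R=3 reactions → 2N=6, M+R=6
member 0 (0-1): L=4.1026, (cx,cy)=(0.7510,0.6603)
member 1 (0-2): L=7.0000, (cx,cy)=(1.0000,0.0000)
member 2 (1-2): L=4.7642, (cx,cy)=(0.8226,-0.5686)
solve A·x = −loads:
  F[0-1] = -3686.2488 N (compression)
  F[0-2] = +602.8026 N (tension)
  F[1-2] = -732.8016 N (compression)
  Rx@0 = +2165.5300 N
  Ry@0 = +2434.0841 N
  Ry@2 = +416.6859 N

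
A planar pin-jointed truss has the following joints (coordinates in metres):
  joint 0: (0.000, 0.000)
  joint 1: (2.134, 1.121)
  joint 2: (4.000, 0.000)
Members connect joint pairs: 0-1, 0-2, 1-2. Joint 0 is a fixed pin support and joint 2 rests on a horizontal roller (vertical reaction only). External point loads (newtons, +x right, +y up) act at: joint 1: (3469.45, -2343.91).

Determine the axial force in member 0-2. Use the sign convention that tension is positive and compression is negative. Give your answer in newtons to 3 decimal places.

3700.022

N=3 nodes, M=3 members, R=3 reactions → 2N=6, M+R=6
member 0 (0-1): L=2.4105, (cx,cy)=(0.8853,0.4650)
member 1 (0-2): L=4.0000, (cx,cy)=(1.0000,0.0000)
member 2 (1-2): L=2.1768, (cx,cy)=(0.8572,-0.5150)
solve A·x = −loads:
  F[0-1] = -260.4492 N (compression)
  F[0-2] = +3700.0222 N (tension)
  F[1-2] = -4316.3592 N (compression)
  Rx@0 = -3469.4500 N
  Ry@0 = +121.1207 N
  Ry@2 = +2222.7893 N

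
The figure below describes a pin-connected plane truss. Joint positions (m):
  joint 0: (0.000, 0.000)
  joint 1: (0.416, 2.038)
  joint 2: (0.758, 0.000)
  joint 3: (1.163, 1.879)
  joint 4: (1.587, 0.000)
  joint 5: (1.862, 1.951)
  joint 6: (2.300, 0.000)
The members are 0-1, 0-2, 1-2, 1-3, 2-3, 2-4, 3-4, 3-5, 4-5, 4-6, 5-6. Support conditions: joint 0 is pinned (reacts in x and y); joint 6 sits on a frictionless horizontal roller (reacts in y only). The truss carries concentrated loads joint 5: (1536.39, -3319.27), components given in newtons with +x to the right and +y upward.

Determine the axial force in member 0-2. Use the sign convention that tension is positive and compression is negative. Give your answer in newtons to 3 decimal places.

N=7 nodes, M=11 members, R=3 reactions → 2N=14, M+R=14
member 0 (0-1): L=2.0800, (cx,cy)=(0.2000,0.9798)
member 1 (0-2): L=0.7580, (cx,cy)=(1.0000,0.0000)
member 2 (1-2): L=2.0665, (cx,cy)=(0.1655,-0.9862)
member 3 (1-3): L=0.7637, (cx,cy)=(0.9781,-0.2082)
member 4 (2-3): L=1.9222, (cx,cy)=(0.2107,0.9776)
member 5 (2-4): L=0.8290, (cx,cy)=(1.0000,0.0000)
member 6 (3-4): L=1.9262, (cx,cy)=(0.2201,-0.9755)
member 7 (3-5): L=0.7027, (cx,cy)=(0.9947,0.1025)
member 8 (4-5): L=1.9703, (cx,cy)=(0.1396,0.9902)
member 9 (4-6): L=0.7130, (cx,cy)=(1.0000,0.0000)
member 10 (5-6): L=1.9996, (cx,cy)=(0.2190,-0.9757)
solve A·x = −loads:
  F[0-1] = +684.9944 N (tension)
  F[0-2] = +1399.3927 N (tension)
  F[1-2] = -736.4112 N (compression)
  F[1-3] = +264.6707 N (tension)
  F[2-3] = +742.9348 N (tension)
  F[2-4] = +1120.9811 N (tension)
  F[3-4] = -629.5330 N (compression)
  F[3-5] = +556.9112 N (tension)
  F[4-5] = +620.1631 N (tension)
  F[4-6] = +895.8514 N (tension)
  F[5-6] = -4089.7484 N (compression)
  Rx@0 = -1536.3900 N
  Ry@0 = -671.1551 N
  Ry@6 = +3990.4251 N

1399.393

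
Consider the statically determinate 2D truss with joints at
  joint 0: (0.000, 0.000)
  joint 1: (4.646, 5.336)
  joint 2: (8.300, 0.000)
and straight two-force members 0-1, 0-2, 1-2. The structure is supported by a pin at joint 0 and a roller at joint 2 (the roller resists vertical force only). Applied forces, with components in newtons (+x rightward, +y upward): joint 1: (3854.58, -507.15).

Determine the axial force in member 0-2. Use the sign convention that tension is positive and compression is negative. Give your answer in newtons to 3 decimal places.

1891.341

N=3 nodes, M=3 members, R=3 reactions → 2N=6, M+R=6
member 0 (0-1): L=7.0752, (cx,cy)=(0.6567,0.7542)
member 1 (0-2): L=8.3000, (cx,cy)=(1.0000,0.0000)
member 2 (1-2): L=6.4672, (cx,cy)=(0.5650,-0.8251)
solve A·x = −loads:
  F[0-1] = +2989.7272 N (tension)
  F[0-2] = +1891.3413 N (tension)
  F[1-2] = -3347.4749 N (compression)
  Rx@0 = -3854.5800 N
  Ry@0 = -2254.8088 N
  Ry@2 = +2761.9588 N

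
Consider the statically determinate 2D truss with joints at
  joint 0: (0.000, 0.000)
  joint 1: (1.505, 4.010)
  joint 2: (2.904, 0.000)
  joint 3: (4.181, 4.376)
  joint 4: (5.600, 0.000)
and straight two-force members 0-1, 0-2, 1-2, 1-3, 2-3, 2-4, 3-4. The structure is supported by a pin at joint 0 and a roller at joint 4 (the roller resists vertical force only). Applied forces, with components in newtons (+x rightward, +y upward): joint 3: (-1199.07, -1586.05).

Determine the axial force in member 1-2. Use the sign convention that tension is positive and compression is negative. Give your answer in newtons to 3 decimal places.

N=5 nodes, M=7 members, R=3 reactions → 2N=10, M+R=10
member 0 (0-1): L=4.2831, (cx,cy)=(0.3514,0.9362)
member 1 (0-2): L=2.9040, (cx,cy)=(1.0000,0.0000)
member 2 (1-2): L=4.2470, (cx,cy)=(0.3294,-0.9442)
member 3 (1-3): L=2.7009, (cx,cy)=(0.9908,0.1355)
member 4 (2-3): L=4.5585, (cx,cy)=(0.2801,0.9600)
member 5 (2-4): L=2.6960, (cx,cy)=(1.0000,0.0000)
member 6 (3-4): L=4.6003, (cx,cy)=(0.3085,-0.9512)
solve A·x = −loads:
  F[0-1] = -1430.0725 N (compression)
  F[0-2] = -696.5722 N (compression)
  F[1-2] = +1283.9675 N (tension)
  F[1-3] = -934.0606 N (compression)
  F[2-3] = -1262.8715 N (compression)
  F[2-4] = +80.1491 N (tension)
  F[3-4] = -259.8389 N (compression)
  Rx@0 = +1199.0700 N
  Ry@0 = +1338.8813 N
  Ry@4 = +247.1687 N

1283.967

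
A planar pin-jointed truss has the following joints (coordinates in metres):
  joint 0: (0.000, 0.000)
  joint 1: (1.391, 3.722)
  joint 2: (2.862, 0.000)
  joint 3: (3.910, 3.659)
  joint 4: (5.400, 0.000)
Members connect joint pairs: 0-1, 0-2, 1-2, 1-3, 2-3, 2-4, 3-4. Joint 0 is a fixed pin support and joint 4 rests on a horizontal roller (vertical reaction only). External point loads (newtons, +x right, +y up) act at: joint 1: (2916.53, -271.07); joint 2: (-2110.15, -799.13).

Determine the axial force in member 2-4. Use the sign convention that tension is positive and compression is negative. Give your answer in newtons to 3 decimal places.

N=5 nodes, M=7 members, R=3 reactions → 2N=10, M+R=10
member 0 (0-1): L=3.9734, (cx,cy)=(0.3501,0.9367)
member 1 (0-2): L=2.8620, (cx,cy)=(1.0000,0.0000)
member 2 (1-2): L=4.0021, (cx,cy)=(0.3676,-0.9300)
member 3 (1-3): L=2.5198, (cx,cy)=(0.9997,-0.0250)
member 4 (2-3): L=3.8061, (cx,cy)=(0.2753,0.9613)
member 5 (2-4): L=2.5380, (cx,cy)=(1.0000,0.0000)
member 6 (3-4): L=3.9507, (cx,cy)=(0.3771,-0.9262)
solve A·x = −loads:
  F[0-1] = +1530.2410 N (tension)
  F[0-2] = +270.6806 N (tension)
  F[1-2] = -1786.4006 N (compression)
  F[1-3] = -1724.7723 N (compression)
  F[2-3] = +2559.4206 N (tension)
  F[2-4] = +1019.5077 N (tension)
  F[3-4] = -2703.2311 N (compression)
  Rx@0 = -806.3800 N
  Ry@0 = -1433.4098 N
  Ry@4 = +2503.6098 N

1019.508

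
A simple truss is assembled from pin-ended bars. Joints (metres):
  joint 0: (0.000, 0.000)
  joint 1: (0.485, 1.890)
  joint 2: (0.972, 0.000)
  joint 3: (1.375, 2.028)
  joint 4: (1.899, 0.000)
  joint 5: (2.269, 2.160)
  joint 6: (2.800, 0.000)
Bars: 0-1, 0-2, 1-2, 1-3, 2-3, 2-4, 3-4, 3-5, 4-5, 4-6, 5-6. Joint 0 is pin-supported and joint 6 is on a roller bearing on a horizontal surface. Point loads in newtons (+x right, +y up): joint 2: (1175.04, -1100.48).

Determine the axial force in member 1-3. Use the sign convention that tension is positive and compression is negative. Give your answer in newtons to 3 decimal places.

N=7 nodes, M=11 members, R=3 reactions → 2N=14, M+R=14
member 0 (0-1): L=1.9512, (cx,cy)=(0.2486,0.9686)
member 1 (0-2): L=0.9720, (cx,cy)=(1.0000,0.0000)
member 2 (1-2): L=1.9517, (cx,cy)=(0.2495,-0.9684)
member 3 (1-3): L=0.9006, (cx,cy)=(0.9882,0.1532)
member 4 (2-3): L=2.0677, (cx,cy)=(0.1949,0.9808)
member 5 (2-4): L=0.9270, (cx,cy)=(1.0000,0.0000)
member 6 (3-4): L=2.0946, (cx,cy)=(0.2502,-0.9682)
member 7 (3-5): L=0.9037, (cx,cy)=(0.9893,0.1461)
member 8 (4-5): L=2.1915, (cx,cy)=(0.1688,0.9856)
member 9 (4-6): L=0.9010, (cx,cy)=(1.0000,0.0000)
member 10 (5-6): L=2.2243, (cx,cy)=(0.2387,-0.9711)
solve A·x = −loads:
  F[0-1] = -741.7345 N (compression)
  F[0-2] = +1359.4058 N (tension)
  F[1-2] = +685.0335 N (tension)
  F[1-3] = -359.5421 N (compression)
  F[2-3] = +445.6617 N (tension)
  F[2-4] = +268.4339 N (tension)
  F[3-4] = -419.5020 N (compression)
  F[3-5] = -165.2609 N (compression)
  F[4-5] = +412.0788 N (tension)
  F[4-6] = +93.9142 N (tension)
  F[5-6] = -393.3981 N (compression)
  Rx@0 = -1175.0400 N
  Ry@0 = +718.4562 N
  Ry@6 = +382.0238 N

-359.542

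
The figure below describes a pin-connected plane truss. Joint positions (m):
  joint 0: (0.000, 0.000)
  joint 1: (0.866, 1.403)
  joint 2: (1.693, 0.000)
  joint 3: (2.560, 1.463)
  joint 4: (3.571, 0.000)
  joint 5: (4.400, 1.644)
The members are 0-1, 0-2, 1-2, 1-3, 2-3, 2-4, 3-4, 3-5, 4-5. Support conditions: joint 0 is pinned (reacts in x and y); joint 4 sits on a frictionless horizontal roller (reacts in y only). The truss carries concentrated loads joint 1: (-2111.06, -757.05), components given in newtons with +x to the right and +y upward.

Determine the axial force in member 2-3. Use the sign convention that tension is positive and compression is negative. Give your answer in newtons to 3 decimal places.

N=6 nodes, M=9 members, R=3 reactions → 2N=12, M+R=12
member 0 (0-1): L=1.6487, (cx,cy)=(0.5252,0.8509)
member 1 (0-2): L=1.6930, (cx,cy)=(1.0000,0.0000)
member 2 (1-2): L=1.6286, (cx,cy)=(0.5078,-0.8615)
member 3 (1-3): L=1.6951, (cx,cy)=(0.9994,0.0354)
member 4 (2-3): L=1.7006, (cx,cy)=(0.5098,0.8603)
member 5 (2-4): L=1.8780, (cx,cy)=(1.0000,0.0000)
member 6 (3-4): L=1.7783, (cx,cy)=(0.5685,-0.8227)
member 7 (3-5): L=1.8489, (cx,cy)=(0.9952,0.0979)
member 8 (4-5): L=1.8412, (cx,cy)=(0.4503,0.8929)
solve A·x = −loads:
  F[0-1] = -1648.5900 N (compression)
  F[0-2] = -1245.1422 N (compression)
  F[1-2] = +784.4782 N (tension)
  F[1-3] = +847.3166 N (tension)
  F[2-3] = -785.5671 N (compression)
  F[2-4] = -446.2890 N (compression)
  F[3-4] = +785.0180 N (tension)
  F[3-5] = -0.0000 N (compression)
  F[4-5] = -0.0000 N (compression)
  Rx@0 = +2111.0600 N
  Ry@0 = +1402.8668 N
  Ry@4 = -645.8168 N

-785.567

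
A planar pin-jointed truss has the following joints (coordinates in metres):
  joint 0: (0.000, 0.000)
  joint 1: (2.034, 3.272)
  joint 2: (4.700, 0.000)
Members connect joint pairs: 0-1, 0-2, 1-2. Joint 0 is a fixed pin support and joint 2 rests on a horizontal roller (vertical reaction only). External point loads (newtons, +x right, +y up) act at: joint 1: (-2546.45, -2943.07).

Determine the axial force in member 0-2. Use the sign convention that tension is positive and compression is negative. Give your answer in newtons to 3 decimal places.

-406.665

N=3 nodes, M=3 members, R=3 reactions → 2N=6, M+R=6
member 0 (0-1): L=3.8527, (cx,cy)=(0.5279,0.8493)
member 1 (0-2): L=4.7000, (cx,cy)=(1.0000,0.0000)
member 2 (1-2): L=4.2206, (cx,cy)=(0.6317,-0.7752)
solve A·x = −loads:
  F[0-1] = -4053.0520 N (compression)
  F[0-2] = -406.6645 N (compression)
  F[1-2] = +643.8004 N (tension)
  Rx@0 = +2546.4500 N
  Ry@0 = +3442.1721 N
  Ry@2 = -499.1021 N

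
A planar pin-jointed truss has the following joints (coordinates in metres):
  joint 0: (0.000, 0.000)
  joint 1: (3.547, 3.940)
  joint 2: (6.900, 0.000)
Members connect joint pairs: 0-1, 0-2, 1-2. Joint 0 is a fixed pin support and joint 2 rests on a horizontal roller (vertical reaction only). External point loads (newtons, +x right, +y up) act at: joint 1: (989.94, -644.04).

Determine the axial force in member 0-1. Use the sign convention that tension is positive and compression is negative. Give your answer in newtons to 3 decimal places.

N=3 nodes, M=3 members, R=3 reactions → 2N=6, M+R=6
member 0 (0-1): L=5.3014, (cx,cy)=(0.6691,0.7432)
member 1 (0-2): L=6.9000, (cx,cy)=(1.0000,0.0000)
member 2 (1-2): L=5.1736, (cx,cy)=(0.6481,-0.7616)
solve A·x = −loads:
  F[0-1] = +339.4831 N (tension)
  F[0-2] = +762.8024 N (tension)
  F[1-2] = -1176.9877 N (compression)
  Rx@0 = -989.9400 N
  Ry@0 = -252.3040 N
  Ry@2 = +896.3440 N

339.483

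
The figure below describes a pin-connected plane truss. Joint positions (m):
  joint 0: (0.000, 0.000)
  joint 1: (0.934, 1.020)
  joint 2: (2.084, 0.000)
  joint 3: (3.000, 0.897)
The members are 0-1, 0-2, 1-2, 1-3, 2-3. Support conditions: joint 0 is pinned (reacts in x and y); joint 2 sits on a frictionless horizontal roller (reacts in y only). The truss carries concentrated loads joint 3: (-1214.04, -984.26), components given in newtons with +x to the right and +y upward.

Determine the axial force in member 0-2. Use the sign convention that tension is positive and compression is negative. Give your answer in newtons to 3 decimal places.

-1131.693

N=4 nodes, M=5 members, R=3 reactions → 2N=8, M+R=8
member 0 (0-1): L=1.3830, (cx,cy)=(0.6753,0.7375)
member 1 (0-2): L=2.0840, (cx,cy)=(1.0000,0.0000)
member 2 (1-2): L=1.5372, (cx,cy)=(0.7481,-0.6636)
member 3 (1-3): L=2.0697, (cx,cy)=(0.9982,-0.0594)
member 4 (2-3): L=1.2821, (cx,cy)=(0.7145,0.6997)
solve A·x = −loads:
  F[0-1] = -121.9351 N (compression)
  F[0-2] = -1131.6934 N (compression)
  F[1-2] = +153.1970 N (tension)
  F[1-3] = -197.3061 N (compression)
  F[2-3] = -1423.5326 N (compression)
  Rx@0 = +1214.0400 N
  Ry@0 = +89.9288 N
  Ry@2 = +894.3312 N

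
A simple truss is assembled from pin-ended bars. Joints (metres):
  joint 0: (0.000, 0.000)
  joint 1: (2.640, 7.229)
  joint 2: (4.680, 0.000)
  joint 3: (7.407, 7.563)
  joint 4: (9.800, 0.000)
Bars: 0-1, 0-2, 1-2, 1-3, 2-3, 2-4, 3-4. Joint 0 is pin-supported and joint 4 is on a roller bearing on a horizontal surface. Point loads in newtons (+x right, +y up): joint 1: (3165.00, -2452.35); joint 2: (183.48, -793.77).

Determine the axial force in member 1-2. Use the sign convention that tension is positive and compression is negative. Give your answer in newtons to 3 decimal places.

-2852.002

N=5 nodes, M=7 members, R=3 reactions → 2N=10, M+R=10
member 0 (0-1): L=7.6960, (cx,cy)=(0.3430,0.9393)
member 1 (0-2): L=4.6800, (cx,cy)=(1.0000,0.0000)
member 2 (1-2): L=7.5113, (cx,cy)=(0.2716,-0.9624)
member 3 (1-3): L=4.7787, (cx,cy)=(0.9976,0.0699)
member 4 (2-3): L=8.0396, (cx,cy)=(0.3392,0.9407)
member 5 (2-4): L=5.1200, (cx,cy)=(1.0000,0.0000)
member 6 (3-4): L=7.9326, (cx,cy)=(0.3017,-0.9534)
solve A·x = −loads:
  F[0-1] = +136.5354 N (tension)
  F[0-2] = +3301.6434 N (tension)
  F[1-2] = -2852.0022 N (compression)
  F[1-3] = -2349.3341 N (compression)
  F[2-3] = +3761.5754 N (tension)
  F[2-4] = +1067.6807 N (tension)
  F[3-4] = -3539.2541 N (compression)
  Rx@0 = -3348.4800 N
  Ry@0 = -128.2507 N
  Ry@4 = +3374.3707 N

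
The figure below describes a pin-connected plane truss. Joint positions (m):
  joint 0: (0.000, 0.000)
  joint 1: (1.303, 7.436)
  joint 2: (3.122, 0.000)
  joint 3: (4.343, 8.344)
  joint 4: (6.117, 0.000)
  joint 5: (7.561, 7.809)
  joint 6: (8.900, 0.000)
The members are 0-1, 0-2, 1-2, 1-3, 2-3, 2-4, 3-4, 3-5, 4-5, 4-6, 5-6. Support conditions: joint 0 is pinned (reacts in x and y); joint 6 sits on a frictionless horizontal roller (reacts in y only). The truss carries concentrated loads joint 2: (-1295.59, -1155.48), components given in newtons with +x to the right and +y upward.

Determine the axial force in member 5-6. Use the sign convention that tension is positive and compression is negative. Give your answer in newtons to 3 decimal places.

-411.242

N=7 nodes, M=11 members, R=3 reactions → 2N=14, M+R=14
member 0 (0-1): L=7.5493, (cx,cy)=(0.1726,0.9850)
member 1 (0-2): L=3.1220, (cx,cy)=(1.0000,0.0000)
member 2 (1-2): L=7.6553, (cx,cy)=(0.2376,-0.9714)
member 3 (1-3): L=3.1727, (cx,cy)=(0.9582,0.2862)
member 4 (2-3): L=8.4329, (cx,cy)=(0.1448,0.9895)
member 5 (2-4): L=2.9950, (cx,cy)=(1.0000,0.0000)
member 6 (3-4): L=8.5305, (cx,cy)=(0.2080,-0.9781)
member 7 (3-5): L=3.2622, (cx,cy)=(0.9865,-0.1640)
member 8 (4-5): L=7.9414, (cx,cy)=(0.1818,0.9833)
member 9 (4-6): L=2.7830, (cx,cy)=(1.0000,0.0000)
member 10 (5-6): L=7.9230, (cx,cy)=(0.1690,-0.9856)
solve A·x = −loads:
  F[0-1] = -761.5829 N (compression)
  F[0-2] = -1164.1417 N (compression)
  F[1-2] = +682.0209 N (tension)
  F[1-3] = -306.3190 N (compression)
  F[2-3] = +498.2429 N (tension)
  F[2-4] = +221.3656 N (tension)
  F[3-4] = -390.5664 N (compression)
  F[3-5] = -142.0671 N (compression)
  F[4-5] = +388.5042 N (tension)
  F[4-6] = +69.5009 N (tension)
  F[5-6] = -411.2423 N (compression)
  Rx@0 = +1295.5900 N
  Ry@0 = +750.1532 N
  Ry@6 = +405.3268 N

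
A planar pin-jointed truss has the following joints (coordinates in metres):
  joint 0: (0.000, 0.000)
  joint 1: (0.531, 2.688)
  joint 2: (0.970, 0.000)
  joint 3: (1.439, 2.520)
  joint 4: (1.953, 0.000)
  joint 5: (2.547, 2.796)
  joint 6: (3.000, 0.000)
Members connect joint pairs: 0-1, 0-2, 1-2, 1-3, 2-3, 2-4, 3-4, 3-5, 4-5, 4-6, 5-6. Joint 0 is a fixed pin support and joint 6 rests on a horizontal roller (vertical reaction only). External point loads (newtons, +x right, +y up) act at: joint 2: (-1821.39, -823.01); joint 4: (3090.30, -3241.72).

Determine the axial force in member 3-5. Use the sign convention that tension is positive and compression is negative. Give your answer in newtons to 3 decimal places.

-968.338

N=7 nodes, M=11 members, R=3 reactions → 2N=14, M+R=14
member 0 (0-1): L=2.7399, (cx,cy)=(0.1938,0.9810)
member 1 (0-2): L=0.9700, (cx,cy)=(1.0000,0.0000)
member 2 (1-2): L=2.7236, (cx,cy)=(0.1612,-0.9869)
member 3 (1-3): L=0.9234, (cx,cy)=(0.9833,-0.1819)
member 4 (2-3): L=2.5633, (cx,cy)=(0.1830,0.9831)
member 5 (2-4): L=0.9830, (cx,cy)=(1.0000,0.0000)
member 6 (3-4): L=2.5719, (cx,cy)=(0.1999,-0.9798)
member 7 (3-5): L=1.1419, (cx,cy)=(0.9703,0.2417)
member 8 (4-5): L=2.8584, (cx,cy)=(0.2078,0.9782)
member 9 (4-6): L=1.0470, (cx,cy)=(1.0000,0.0000)
member 10 (5-6): L=2.8325, (cx,cy)=(0.1599,-0.9871)
solve A·x = −loads:
  F[0-1] = -1720.8898 N (compression)
  F[0-2] = +1602.4175 N (tension)
  F[1-2] = +1828.4046 N (tension)
  F[1-3] = -638.8776 N (compression)
  F[2-3] = -998.3407 N (compression)
  F[2-4] = +3901.1809 N (tension)
  F[3-4] = +644.1916 N (tension)
  F[3-5] = -968.3377 N (compression)
  F[4-5] = +2668.7853 N (tension)
  F[4-6] = +385.0283 N (tension)
  F[5-6] = -2407.4548 N (compression)
  Rx@0 = -1268.9100 N
  Ry@0 = +1688.2637 N
  Ry@6 = +2376.4663 N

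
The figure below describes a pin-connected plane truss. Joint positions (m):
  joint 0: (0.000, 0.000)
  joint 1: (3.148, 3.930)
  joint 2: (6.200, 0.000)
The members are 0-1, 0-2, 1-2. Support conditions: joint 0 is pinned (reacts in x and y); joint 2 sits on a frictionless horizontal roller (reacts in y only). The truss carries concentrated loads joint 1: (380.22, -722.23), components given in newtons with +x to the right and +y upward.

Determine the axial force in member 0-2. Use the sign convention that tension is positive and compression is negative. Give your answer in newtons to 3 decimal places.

N=3 nodes, M=3 members, R=3 reactions → 2N=6, M+R=6
member 0 (0-1): L=5.0354, (cx,cy)=(0.6252,0.7805)
member 1 (0-2): L=6.2000, (cx,cy)=(1.0000,0.0000)
member 2 (1-2): L=4.9759, (cx,cy)=(0.6134,-0.7898)
solve A·x = −loads:
  F[0-1] = -146.7212 N (compression)
  F[0-2] = +471.9471 N (tension)
  F[1-2] = -769.4503 N (compression)
  Rx@0 = -380.2200 N
  Ry@0 = +114.5131 N
  Ry@2 = +607.7169 N

471.947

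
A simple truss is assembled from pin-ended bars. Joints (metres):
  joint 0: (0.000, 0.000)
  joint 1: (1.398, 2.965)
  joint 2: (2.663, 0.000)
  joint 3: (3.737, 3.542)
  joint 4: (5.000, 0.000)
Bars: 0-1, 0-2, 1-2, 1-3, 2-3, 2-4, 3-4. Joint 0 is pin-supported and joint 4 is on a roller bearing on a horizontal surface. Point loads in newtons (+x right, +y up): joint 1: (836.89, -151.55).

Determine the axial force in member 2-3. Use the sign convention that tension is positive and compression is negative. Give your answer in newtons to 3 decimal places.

N=5 nodes, M=7 members, R=3 reactions → 2N=10, M+R=10
member 0 (0-1): L=3.2781, (cx,cy)=(0.4265,0.9045)
member 1 (0-2): L=2.6630, (cx,cy)=(1.0000,0.0000)
member 2 (1-2): L=3.2236, (cx,cy)=(0.3924,-0.9198)
member 3 (1-3): L=2.4091, (cx,cy)=(0.9709,0.2395)
member 4 (2-3): L=3.7012, (cx,cy)=(0.2902,0.9570)
member 5 (2-4): L=2.3370, (cx,cy)=(1.0000,0.0000)
member 6 (3-4): L=3.7604, (cx,cy)=(0.3359,-0.9419)
solve A·x = −loads:
  F[0-1] = +427.9701 N (tension)
  F[0-2] = +654.3724 N (tension)
  F[1-2] = -688.6489 N (compression)
  F[1-3] = -395.6474 N (compression)
  F[2-3] = +661.8875 N (tension)
  F[2-4] = +192.0705 N (tension)
  F[3-4] = -571.8689 N (compression)
  Rx@0 = -836.8900 N
  Ry@0 = -387.0991 N
  Ry@4 = +538.6491 N

661.887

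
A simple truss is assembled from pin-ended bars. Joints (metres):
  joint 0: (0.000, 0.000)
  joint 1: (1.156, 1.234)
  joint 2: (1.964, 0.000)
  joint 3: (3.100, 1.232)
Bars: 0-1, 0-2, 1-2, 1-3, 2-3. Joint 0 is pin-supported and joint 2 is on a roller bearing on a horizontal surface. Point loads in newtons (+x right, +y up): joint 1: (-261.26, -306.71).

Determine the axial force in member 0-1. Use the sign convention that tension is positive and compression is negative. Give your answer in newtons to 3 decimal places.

N=4 nodes, M=5 members, R=3 reactions → 2N=8, M+R=8
member 0 (0-1): L=1.6909, (cx,cy)=(0.6837,0.7298)
member 1 (0-2): L=1.9640, (cx,cy)=(1.0000,0.0000)
member 2 (1-2): L=1.4750, (cx,cy)=(0.5478,-0.8366)
member 3 (1-3): L=1.9440, (cx,cy)=(1.0000,-0.0010)
member 4 (2-3): L=1.6758, (cx,cy)=(0.6779,0.7352)
solve A·x = −loads:
  F[0-1] = -397.8297 N (compression)
  F[0-2] = +10.7225 N (tension)
  F[1-2] = -19.5739 N (compression)
  F[1-3] = -0.0000 N (tension)
  F[2-3] = +0.0000 N (tension)
  Rx@0 = +261.2600 N
  Ry@0 = +290.3343 N
  Ry@2 = +16.3757 N

-397.830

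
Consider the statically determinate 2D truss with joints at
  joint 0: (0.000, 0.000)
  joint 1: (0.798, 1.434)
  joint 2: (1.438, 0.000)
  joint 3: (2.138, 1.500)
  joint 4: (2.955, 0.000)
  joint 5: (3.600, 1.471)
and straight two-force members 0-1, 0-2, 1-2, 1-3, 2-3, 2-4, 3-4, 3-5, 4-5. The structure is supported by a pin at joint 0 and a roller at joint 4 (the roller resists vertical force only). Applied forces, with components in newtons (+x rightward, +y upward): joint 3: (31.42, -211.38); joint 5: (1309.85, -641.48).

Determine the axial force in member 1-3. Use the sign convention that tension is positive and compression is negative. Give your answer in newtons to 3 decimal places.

N=6 nodes, M=9 members, R=3 reactions → 2N=12, M+R=12
member 0 (0-1): L=1.6411, (cx,cy)=(0.4863,0.8738)
member 1 (0-2): L=1.4380, (cx,cy)=(1.0000,0.0000)
member 2 (1-2): L=1.5703, (cx,cy)=(0.4076,-0.9132)
member 3 (1-3): L=1.3416, (cx,cy)=(0.9988,0.0492)
member 4 (2-3): L=1.6553, (cx,cy)=(0.4229,0.9062)
member 5 (2-4): L=1.5170, (cx,cy)=(1.0000,0.0000)
member 6 (3-4): L=1.7081, (cx,cy)=(0.4783,-0.8782)
member 7 (3-5): L=1.4623, (cx,cy)=(0.9998,-0.0198)
member 8 (4-5): L=1.6062, (cx,cy)=(0.4016,0.9158)
solve A·x = −loads:
  F[0-1] = +857.8149 N (tension)
  F[0-2] = +924.1458 N (tension)
  F[1-2] = -781.1638 N (compression)
  F[1-3] = +736.3838 N (tension)
  F[2-3] = +787.1955 N (tension)
  F[2-4] = +272.8843 N (tension)
  F[3-4] = -1129.8721 N (compression)
  F[3-5] = +1577.7151 N (tension)
  F[4-5] = -666.2720 N (compression)
  Rx@0 = -1341.2700 N
  Ry@0 = -749.5690 N
  Ry@4 = +1602.4290 N

736.384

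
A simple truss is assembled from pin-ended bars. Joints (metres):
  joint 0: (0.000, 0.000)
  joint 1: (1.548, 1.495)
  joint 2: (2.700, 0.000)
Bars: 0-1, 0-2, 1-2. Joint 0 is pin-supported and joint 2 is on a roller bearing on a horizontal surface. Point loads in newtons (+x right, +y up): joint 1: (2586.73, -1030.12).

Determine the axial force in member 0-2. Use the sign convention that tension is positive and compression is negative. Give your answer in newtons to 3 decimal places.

1558.771

N=3 nodes, M=3 members, R=3 reactions → 2N=6, M+R=6
member 0 (0-1): L=2.1521, (cx,cy)=(0.7193,0.6947)
member 1 (0-2): L=2.7000, (cx,cy)=(1.0000,0.0000)
member 2 (1-2): L=1.8874, (cx,cy)=(0.6104,-0.7921)
solve A·x = −loads:
  F[0-1] = +1429.0838 N (tension)
  F[0-2] = +1558.7709 N (tension)
  F[1-2] = -2553.7868 N (compression)
  Rx@0 = -2586.7300 N
  Ry@0 = -992.7641 N
  Ry@2 = +2022.8841 N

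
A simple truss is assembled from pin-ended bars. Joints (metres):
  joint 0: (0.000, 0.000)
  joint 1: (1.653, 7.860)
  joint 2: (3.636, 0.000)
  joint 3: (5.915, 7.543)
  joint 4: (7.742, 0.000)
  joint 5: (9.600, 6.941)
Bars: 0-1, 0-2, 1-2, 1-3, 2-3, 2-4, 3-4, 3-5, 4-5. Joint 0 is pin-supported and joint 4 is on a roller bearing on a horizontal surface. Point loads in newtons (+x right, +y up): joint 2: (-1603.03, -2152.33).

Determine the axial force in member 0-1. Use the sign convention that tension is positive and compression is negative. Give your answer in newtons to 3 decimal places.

N=6 nodes, M=9 members, R=3 reactions → 2N=12, M+R=12
member 0 (0-1): L=8.0319, (cx,cy)=(0.2058,0.9786)
member 1 (0-2): L=3.6360, (cx,cy)=(1.0000,0.0000)
member 2 (1-2): L=8.1063, (cx,cy)=(0.2446,-0.9696)
member 3 (1-3): L=4.2738, (cx,cy)=(0.9972,-0.0742)
member 4 (2-3): L=7.8798, (cx,cy)=(0.2892,0.9573)
member 5 (2-4): L=4.1060, (cx,cy)=(1.0000,0.0000)
member 6 (3-4): L=7.7611, (cx,cy)=(0.2354,-0.9719)
member 7 (3-5): L=3.7338, (cx,cy)=(0.9869,-0.1612)
member 8 (4-5): L=7.1854, (cx,cy)=(0.2586,0.9660)
solve A·x = −loads:
  F[0-1] = -1166.4668 N (compression)
  F[0-2] = -1362.9672 N (compression)
  F[1-2] = +1218.5454 N (tension)
  F[1-3] = -539.6359 N (compression)
  F[2-3] = +1014.1494 N (tension)
  F[2-4] = +244.8353 N (tension)
  F[3-4] = -1040.0617 N (compression)
  F[3-5] = +0.0000 N (tension)
  F[4-5] = -0.0000 N (compression)
  Rx@0 = +1603.0300 N
  Ry@0 = +1141.4966 N
  Ry@4 = +1010.8334 N

-1166.467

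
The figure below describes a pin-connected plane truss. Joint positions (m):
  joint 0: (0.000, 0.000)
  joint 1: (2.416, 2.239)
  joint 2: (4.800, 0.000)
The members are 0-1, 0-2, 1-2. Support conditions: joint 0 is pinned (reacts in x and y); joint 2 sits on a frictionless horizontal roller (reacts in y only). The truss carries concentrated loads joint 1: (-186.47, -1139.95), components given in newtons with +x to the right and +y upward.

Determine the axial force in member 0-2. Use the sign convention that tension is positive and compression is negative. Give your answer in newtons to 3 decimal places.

N=3 nodes, M=3 members, R=3 reactions → 2N=6, M+R=6
member 0 (0-1): L=3.2940, (cx,cy)=(0.7335,0.6797)
member 1 (0-2): L=4.8000, (cx,cy)=(1.0000,0.0000)
member 2 (1-2): L=3.2706, (cx,cy)=(0.7289,-0.6846)
solve A·x = −loads:
  F[0-1] = -960.9062 N (compression)
  F[0-2] = +518.3197 N (tension)
  F[1-2] = -711.0724 N (compression)
  Rx@0 = +186.4700 N
  Ry@0 = +653.1557 N
  Ry@2 = +486.7943 N

518.320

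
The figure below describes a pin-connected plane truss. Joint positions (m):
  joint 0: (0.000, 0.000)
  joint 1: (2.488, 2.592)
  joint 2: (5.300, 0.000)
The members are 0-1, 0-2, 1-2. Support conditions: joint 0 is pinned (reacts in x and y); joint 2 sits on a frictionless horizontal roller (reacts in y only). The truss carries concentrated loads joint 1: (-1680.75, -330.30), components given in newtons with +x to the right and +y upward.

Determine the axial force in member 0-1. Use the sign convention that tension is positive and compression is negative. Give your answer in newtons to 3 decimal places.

-1382.290

N=3 nodes, M=3 members, R=3 reactions → 2N=6, M+R=6
member 0 (0-1): L=3.5929, (cx,cy)=(0.6925,0.7214)
member 1 (0-2): L=5.3000, (cx,cy)=(1.0000,0.0000)
member 2 (1-2): L=3.8244, (cx,cy)=(0.7353,-0.6778)
solve A·x = −loads:
  F[0-1] = -1382.2898 N (compression)
  F[0-2] = -723.5344 N (compression)
  F[1-2] = +984.0197 N (tension)
  Rx@0 = +1680.7500 N
  Ry@0 = +997.2278 N
  Ry@2 = -666.9278 N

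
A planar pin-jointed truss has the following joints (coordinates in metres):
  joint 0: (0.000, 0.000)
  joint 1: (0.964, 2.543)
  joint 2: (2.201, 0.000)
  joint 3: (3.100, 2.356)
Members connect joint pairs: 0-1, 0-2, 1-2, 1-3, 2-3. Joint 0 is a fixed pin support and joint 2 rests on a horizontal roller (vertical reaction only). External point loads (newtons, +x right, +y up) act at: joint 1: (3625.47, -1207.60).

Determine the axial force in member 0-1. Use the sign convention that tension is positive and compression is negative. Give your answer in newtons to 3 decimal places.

3753.860

N=4 nodes, M=5 members, R=3 reactions → 2N=8, M+R=8
member 0 (0-1): L=2.7196, (cx,cy)=(0.3545,0.9351)
member 1 (0-2): L=2.2010, (cx,cy)=(1.0000,0.0000)
member 2 (1-2): L=2.8279, (cx,cy)=(0.4374,-0.8993)
member 3 (1-3): L=2.1442, (cx,cy)=(0.9962,-0.0872)
member 4 (2-3): L=2.5217, (cx,cy)=(0.3565,0.9343)
solve A·x = −loads:
  F[0-1] = +3753.8596 N (tension)
  F[0-2] = +2294.8552 N (tension)
  F[1-2] = -5246.2578 N (compression)
  F[1-3] = +0.0000 N (tension)
  F[2-3] = -0.0000 N (compression)
  Rx@0 = -3625.4700 N
  Ry@0 = -3510.1177 N
  Ry@2 = +4717.7177 N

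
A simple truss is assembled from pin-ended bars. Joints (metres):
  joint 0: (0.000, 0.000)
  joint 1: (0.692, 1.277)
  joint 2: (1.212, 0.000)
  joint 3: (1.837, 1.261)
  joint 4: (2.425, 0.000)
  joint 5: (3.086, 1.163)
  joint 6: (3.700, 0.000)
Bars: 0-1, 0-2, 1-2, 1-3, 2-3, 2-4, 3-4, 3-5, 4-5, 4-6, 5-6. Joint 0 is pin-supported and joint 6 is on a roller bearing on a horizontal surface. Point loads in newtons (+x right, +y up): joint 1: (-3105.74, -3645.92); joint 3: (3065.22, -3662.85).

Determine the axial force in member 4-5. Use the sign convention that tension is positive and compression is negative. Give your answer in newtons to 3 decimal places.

N=7 nodes, M=11 members, R=3 reactions → 2N=14, M+R=14
member 0 (0-1): L=1.4524, (cx,cy)=(0.4764,0.8792)
member 1 (0-2): L=1.2120, (cx,cy)=(1.0000,0.0000)
member 2 (1-2): L=1.3788, (cx,cy)=(0.3771,-0.9262)
member 3 (1-3): L=1.1451, (cx,cy)=(0.9999,-0.0140)
member 4 (2-3): L=1.4074, (cx,cy)=(0.4441,0.8960)
member 5 (2-4): L=1.2130, (cx,cy)=(1.0000,0.0000)
member 6 (3-4): L=1.3914, (cx,cy)=(0.4226,-0.9063)
member 7 (3-5): L=1.2528, (cx,cy)=(0.9969,-0.0782)
member 8 (4-5): L=1.3377, (cx,cy)=(0.4941,0.8694)
member 9 (4-6): L=1.2750, (cx,cy)=(1.0000,0.0000)
member 10 (5-6): L=1.3151, (cx,cy)=(0.4669,-0.8843)
solve A·x = −loads:
  F[0-1] = -5499.9153 N (compression)
  F[0-2] = +2579.8509 N (tension)
  F[1-2] = +1284.4844 N (tension)
  F[1-3] = +0.9444 N (tension)
  F[2-3] = -1327.7407 N (compression)
  F[2-4] = +3653.9047 N (tension)
  F[3-4] = -2504.1511 N (compression)
  F[3-5] = -2603.6030 N (compression)
  F[4-5] = +2610.4958 N (tension)
  F[4-6] = +1305.7141 N (tension)
  F[5-6] = -2796.7148 N (compression)
  Rx@0 = +40.5200 N
  Ry@0 = +4835.5688 N
  Ry@6 = +2473.2012 N

2610.496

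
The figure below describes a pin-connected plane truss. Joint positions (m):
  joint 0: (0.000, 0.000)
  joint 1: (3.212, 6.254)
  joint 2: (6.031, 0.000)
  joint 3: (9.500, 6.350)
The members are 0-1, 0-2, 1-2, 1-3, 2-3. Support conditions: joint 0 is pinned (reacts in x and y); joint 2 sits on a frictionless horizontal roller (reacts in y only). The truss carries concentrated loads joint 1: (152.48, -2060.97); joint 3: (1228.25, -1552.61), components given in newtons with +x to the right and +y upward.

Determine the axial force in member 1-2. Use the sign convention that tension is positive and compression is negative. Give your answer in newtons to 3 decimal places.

-3740.469

N=4 nodes, M=5 members, R=3 reactions → 2N=8, M+R=8
member 0 (0-1): L=7.0306, (cx,cy)=(0.4569,0.8895)
member 1 (0-2): L=6.0310, (cx,cy)=(1.0000,0.0000)
member 2 (1-2): L=6.8600, (cx,cy)=(0.4109,-0.9117)
member 3 (1-3): L=6.2887, (cx,cy)=(0.9999,0.0153)
member 4 (2-3): L=7.2358, (cx,cy)=(0.4794,0.8776)
solve A·x = −loads:
  F[0-1] = +1552.5486 N (tension)
  F[0-2] = +671.4335 N (tension)
  F[1-2] = -3740.4690 N (compression)
  F[1-3] = +2094.1477 N (tension)
  F[2-3] = -1805.6145 N (compression)
  Rx@0 = -1380.7300 N
  Ry@0 = -1381.0524 N
  Ry@2 = +4994.6324 N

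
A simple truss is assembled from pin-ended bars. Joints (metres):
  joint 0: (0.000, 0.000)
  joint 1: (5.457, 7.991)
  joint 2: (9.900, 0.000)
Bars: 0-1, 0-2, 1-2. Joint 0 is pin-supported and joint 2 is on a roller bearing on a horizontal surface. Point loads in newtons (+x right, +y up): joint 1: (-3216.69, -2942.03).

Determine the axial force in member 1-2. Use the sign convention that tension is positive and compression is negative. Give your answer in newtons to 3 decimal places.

N=3 nodes, M=3 members, R=3 reactions → 2N=6, M+R=6
member 0 (0-1): L=9.6765, (cx,cy)=(0.5639,0.8258)
member 1 (0-2): L=9.9000, (cx,cy)=(1.0000,0.0000)
member 2 (1-2): L=9.1431, (cx,cy)=(0.4859,-0.8740)
solve A·x = −loads:
  F[0-1] = -4742.9192 N (compression)
  F[0-2] = -541.9551 N (compression)
  F[1-2] = +1115.2716 N (tension)
  Rx@0 = +3216.6900 N
  Ry@0 = +3916.7686 N
  Ry@2 = -974.7386 N

1115.272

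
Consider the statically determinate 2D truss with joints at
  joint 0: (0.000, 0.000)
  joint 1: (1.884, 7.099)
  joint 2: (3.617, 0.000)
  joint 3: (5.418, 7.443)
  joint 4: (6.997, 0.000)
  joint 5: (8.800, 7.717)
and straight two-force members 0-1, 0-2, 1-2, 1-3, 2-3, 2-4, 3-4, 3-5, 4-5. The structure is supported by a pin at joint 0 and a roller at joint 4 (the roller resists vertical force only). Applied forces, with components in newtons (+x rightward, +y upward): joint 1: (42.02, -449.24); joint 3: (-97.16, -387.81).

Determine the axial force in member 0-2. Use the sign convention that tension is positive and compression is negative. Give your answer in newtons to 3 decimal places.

71.322

N=6 nodes, M=9 members, R=3 reactions → 2N=12, M+R=12
member 0 (0-1): L=7.3447, (cx,cy)=(0.2565,0.9665)
member 1 (0-2): L=3.6170, (cx,cy)=(1.0000,0.0000)
member 2 (1-2): L=7.3075, (cx,cy)=(0.2372,-0.9715)
member 3 (1-3): L=3.5507, (cx,cy)=(0.9953,0.0969)
member 4 (2-3): L=7.6578, (cx,cy)=(0.2352,0.9720)
member 5 (2-4): L=3.3800, (cx,cy)=(1.0000,0.0000)
member 6 (3-4): L=7.6086, (cx,cy)=(0.2075,-0.9782)
member 7 (3-5): L=3.3931, (cx,cy)=(0.9967,0.0808)
member 8 (4-5): L=7.9248, (cx,cy)=(0.2275,0.9738)
solve A·x = −loads:
  F[0-1] = -493.0107 N (compression)
  F[0-2] = +71.3222 N (tension)
  F[1-2] = +10.9348 N (tension)
  F[1-3] = -171.8840 N (compression)
  F[2-3] = -10.9294 N (compression)
  F[2-4] = +76.4859 N (tension)
  F[3-4] = -368.5584 N (compression)
  F[3-5] = +0.0000 N (tension)
  F[4-5] = +0.0000 N (tension)
  Rx@0 = +55.1400 N
  Ry@0 = +476.5154 N
  Ry@4 = +360.5346 N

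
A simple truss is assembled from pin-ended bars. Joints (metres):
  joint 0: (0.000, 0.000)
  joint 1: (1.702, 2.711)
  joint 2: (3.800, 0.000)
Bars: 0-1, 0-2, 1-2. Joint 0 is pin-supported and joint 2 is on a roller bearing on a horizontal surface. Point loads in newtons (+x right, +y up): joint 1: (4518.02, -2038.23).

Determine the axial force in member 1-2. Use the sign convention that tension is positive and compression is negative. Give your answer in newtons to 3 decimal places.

-5230.074

N=3 nodes, M=3 members, R=3 reactions → 2N=6, M+R=6
member 0 (0-1): L=3.2010, (cx,cy)=(0.5317,0.8469)
member 1 (0-2): L=3.8000, (cx,cy)=(1.0000,0.0000)
member 2 (1-2): L=3.4280, (cx,cy)=(0.6120,-0.7908)
solve A·x = −loads:
  F[0-1] = +2477.1150 N (tension)
  F[0-2] = +3200.9112 N (tension)
  F[1-2] = -5230.0743 N (compression)
  Rx@0 = -4518.0200 N
  Ry@0 = -2097.9331 N
  Ry@2 = +4136.1631 N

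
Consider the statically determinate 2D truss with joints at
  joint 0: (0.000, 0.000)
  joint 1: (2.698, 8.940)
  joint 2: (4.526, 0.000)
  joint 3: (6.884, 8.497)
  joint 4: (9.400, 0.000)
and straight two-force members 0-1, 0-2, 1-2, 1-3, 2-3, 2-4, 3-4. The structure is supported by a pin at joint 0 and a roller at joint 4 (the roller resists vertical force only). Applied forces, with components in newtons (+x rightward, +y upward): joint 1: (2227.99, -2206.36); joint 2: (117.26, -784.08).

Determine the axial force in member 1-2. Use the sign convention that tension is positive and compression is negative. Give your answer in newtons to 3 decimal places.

N=5 nodes, M=7 members, R=3 reactions → 2N=10, M+R=10
member 0 (0-1): L=9.3382, (cx,cy)=(0.2889,0.9574)
member 1 (0-2): L=4.5260, (cx,cy)=(1.0000,0.0000)
member 2 (1-2): L=9.1250, (cx,cy)=(0.2003,-0.9797)
member 3 (1-3): L=4.2094, (cx,cy)=(0.9944,-0.1052)
member 4 (2-3): L=8.8181, (cx,cy)=(0.2674,0.9636)
member 5 (2-4): L=4.8740, (cx,cy)=(1.0000,0.0000)
member 6 (3-4): L=8.8617, (cx,cy)=(0.2839,-0.9588)
solve A·x = −loads:
  F[0-1] = +145.5253 N (tension)
  F[0-2] = +2303.2049 N (tension)
  F[1-2] = -2205.8228 N (compression)
  F[1-3] = -1753.7933 N (compression)
  F[2-3] = +3056.4914 N (tension)
  F[2-4] = +926.7358 N (tension)
  F[3-4] = -3264.0820 N (compression)
  Rx@0 = -2345.2500 N
  Ry@0 = -139.3191 N
  Ry@4 = +3129.7591 N

-2205.823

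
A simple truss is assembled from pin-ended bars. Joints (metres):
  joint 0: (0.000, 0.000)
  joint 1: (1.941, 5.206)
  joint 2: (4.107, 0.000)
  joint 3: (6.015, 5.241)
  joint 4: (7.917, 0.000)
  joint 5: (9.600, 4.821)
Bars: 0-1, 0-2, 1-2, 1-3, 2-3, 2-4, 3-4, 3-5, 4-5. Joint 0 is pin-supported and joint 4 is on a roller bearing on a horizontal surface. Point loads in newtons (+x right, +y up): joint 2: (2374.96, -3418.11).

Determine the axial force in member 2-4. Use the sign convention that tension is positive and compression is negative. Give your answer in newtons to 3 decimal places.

N=6 nodes, M=9 members, R=3 reactions → 2N=12, M+R=12
member 0 (0-1): L=5.5561, (cx,cy)=(0.3493,0.9370)
member 1 (0-2): L=4.1070, (cx,cy)=(1.0000,0.0000)
member 2 (1-2): L=5.6386, (cx,cy)=(0.3841,-0.9233)
member 3 (1-3): L=4.0742, (cx,cy)=(1.0000,0.0086)
member 4 (2-3): L=5.5775, (cx,cy)=(0.3421,0.9397)
member 5 (2-4): L=3.8100, (cx,cy)=(1.0000,0.0000)
member 6 (3-4): L=5.5755, (cx,cy)=(0.3411,-0.9400)
member 7 (3-5): L=3.6095, (cx,cy)=(0.9932,-0.1164)
member 8 (4-5): L=5.1063, (cx,cy)=(0.3296,0.9441)
solve A·x = −loads:
  F[0-1] = -1755.5529 N (compression)
  F[0-2] = +2988.2583 N (tension)
  F[1-2] = +1769.6030 N (tension)
  F[1-3] = -1293.1156 N (compression)
  F[2-3] = +1898.8390 N (tension)
  F[2-4] = +643.4969 N (tension)
  F[3-4] = -1886.3234 N (compression)
  F[3-5] = +0.0000 N (tension)
  F[4-5] = -0.0000 N (compression)
  Rx@0 = -2374.9600 N
  Ry@0 = +1644.9412 N
  Ry@4 = +1773.1688 N

643.497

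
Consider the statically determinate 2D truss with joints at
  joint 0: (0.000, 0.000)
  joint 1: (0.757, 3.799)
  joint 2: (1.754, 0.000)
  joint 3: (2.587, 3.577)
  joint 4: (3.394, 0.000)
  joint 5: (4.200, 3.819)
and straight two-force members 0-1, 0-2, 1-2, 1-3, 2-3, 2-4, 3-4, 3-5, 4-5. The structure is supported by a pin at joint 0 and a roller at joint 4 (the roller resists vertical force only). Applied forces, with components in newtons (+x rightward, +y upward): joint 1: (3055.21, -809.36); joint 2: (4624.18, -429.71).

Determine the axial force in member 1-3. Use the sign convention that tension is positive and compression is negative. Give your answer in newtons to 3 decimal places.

N=6 nodes, M=9 members, R=3 reactions → 2N=12, M+R=12
member 0 (0-1): L=3.8737, (cx,cy)=(0.1954,0.9807)
member 1 (0-2): L=1.7540, (cx,cy)=(1.0000,0.0000)
member 2 (1-2): L=3.9276, (cx,cy)=(0.2538,-0.9672)
member 3 (1-3): L=1.8434, (cx,cy)=(0.9927,-0.1204)
member 4 (2-3): L=3.6727, (cx,cy)=(0.2268,0.9739)
member 5 (2-4): L=1.6400, (cx,cy)=(1.0000,0.0000)
member 6 (3-4): L=3.6669, (cx,cy)=(0.2201,-0.9755)
member 7 (3-5): L=1.6311, (cx,cy)=(0.9889,0.1484)
member 8 (4-5): L=3.9031, (cx,cy)=(0.2065,0.9784)
solve A·x = −loads:
  F[0-1] = +2634.0914 N (tension)
  F[0-2] = +7164.6331 N (tension)
  F[1-2] = -3293.7928 N (compression)
  F[1-3] = -1716.8468 N (compression)
  F[2-3] = +3712.3632 N (tension)
  F[2-4] = +862.3585 N (tension)
  F[3-4] = -3918.4449 N (compression)
  F[3-5] = -0.0000 N (compression)
  F[4-5] = +0.0000 N (tension)
  Rx@0 = -7679.3900 N
  Ry@0 = -2583.3047 N
  Ry@4 = +3822.3747 N

-1716.847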